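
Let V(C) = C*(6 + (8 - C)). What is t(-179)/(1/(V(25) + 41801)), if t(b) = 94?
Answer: 3903444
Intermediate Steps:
V(C) = C*(14 - C)
t(-179)/(1/(V(25) + 41801)) = 94/(1/(25*(14 - 1*25) + 41801)) = 94/(1/(25*(14 - 25) + 41801)) = 94/(1/(25*(-11) + 41801)) = 94/(1/(-275 + 41801)) = 94/(1/41526) = 94*41526 = 3903444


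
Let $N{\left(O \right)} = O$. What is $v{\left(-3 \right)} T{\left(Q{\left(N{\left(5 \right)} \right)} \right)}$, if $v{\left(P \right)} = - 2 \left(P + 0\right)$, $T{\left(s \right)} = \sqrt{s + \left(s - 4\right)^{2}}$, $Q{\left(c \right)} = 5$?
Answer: $6 \sqrt{6} \approx 14.697$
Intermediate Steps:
$T{\left(s \right)} = \sqrt{s + \left(-4 + s\right)^{2}}$
$v{\left(P \right)} = - 2 P$
$v{\left(-3 \right)} T{\left(Q{\left(N{\left(5 \right)} \right)} \right)} = \left(-2\right) \left(-3\right) \sqrt{5 + \left(-4 + 5\right)^{2}} = 6 \sqrt{5 + 1^{2}} = 6 \sqrt{5 + 1} = 6 \sqrt{6}$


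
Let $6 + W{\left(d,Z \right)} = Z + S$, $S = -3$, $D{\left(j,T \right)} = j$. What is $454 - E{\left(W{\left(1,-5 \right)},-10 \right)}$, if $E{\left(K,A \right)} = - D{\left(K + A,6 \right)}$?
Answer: $430$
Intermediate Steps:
$W{\left(d,Z \right)} = -9 + Z$ ($W{\left(d,Z \right)} = -6 + \left(Z - 3\right) = -6 + \left(-3 + Z\right) = -9 + Z$)
$E{\left(K,A \right)} = - A - K$ ($E{\left(K,A \right)} = - (K + A) = - (A + K) = - A - K$)
$454 - E{\left(W{\left(1,-5 \right)},-10 \right)} = 454 - \left(\left(-1\right) \left(-10\right) - \left(-9 - 5\right)\right) = 454 - \left(10 - -14\right) = 454 - \left(10 + 14\right) = 454 - 24 = 430$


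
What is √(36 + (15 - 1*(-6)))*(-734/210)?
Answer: -367*√57/105 ≈ -26.388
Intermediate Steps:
√(36 + (15 - 1*(-6)))*(-734/210) = √(36 + (15 + 6))*(-734*1/210) = √(36 + 21)*(-367/105) = √57*(-367/105) = -367*√57/105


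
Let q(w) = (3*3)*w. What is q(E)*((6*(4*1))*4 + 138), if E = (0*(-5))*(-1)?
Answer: 0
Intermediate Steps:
E = 0 (E = 0*(-1) = 0)
q(w) = 9*w
q(E)*((6*(4*1))*4 + 138) = (9*0)*((6*(4*1))*4 + 138) = 0*((6*4)*4 + 138) = 0*(24*4 + 138) = 0*(96 + 138) = 0*234 = 0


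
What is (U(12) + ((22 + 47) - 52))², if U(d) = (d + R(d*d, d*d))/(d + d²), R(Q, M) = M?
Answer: 324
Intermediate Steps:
U(d) = 1 (U(d) = (d + d*d)/(d + d²) = (d + d²)/(d + d²) = 1)
(U(12) + ((22 + 47) - 52))² = (1 + ((22 + 47) - 52))² = (1 + (69 - 52))² = (1 + 17)² = 18² = 324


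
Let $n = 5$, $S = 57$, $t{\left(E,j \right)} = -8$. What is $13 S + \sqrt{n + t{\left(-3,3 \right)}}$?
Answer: $741 + i \sqrt{3} \approx 741.0 + 1.732 i$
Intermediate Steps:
$13 S + \sqrt{n + t{\left(-3,3 \right)}} = 13 \cdot 57 + \sqrt{5 - 8} = 741 + \sqrt{-3} = 741 + i \sqrt{3}$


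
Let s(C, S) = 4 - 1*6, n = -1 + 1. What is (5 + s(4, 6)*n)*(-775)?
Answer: -3875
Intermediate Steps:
n = 0
s(C, S) = -2 (s(C, S) = 4 - 6 = -2)
(5 + s(4, 6)*n)*(-775) = (5 - 2*0)*(-775) = (5 + 0)*(-775) = 5*(-775) = -3875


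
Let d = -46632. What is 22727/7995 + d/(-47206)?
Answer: 722836801/188705985 ≈ 3.8305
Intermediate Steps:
22727/7995 + d/(-47206) = 22727/7995 - 46632/(-47206) = 22727*(1/7995) - 46632*(-1/47206) = 22727/7995 + 23316/23603 = 722836801/188705985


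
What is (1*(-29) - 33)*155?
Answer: -9610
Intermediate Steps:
(1*(-29) - 33)*155 = (-29 - 33)*155 = -62*155 = -9610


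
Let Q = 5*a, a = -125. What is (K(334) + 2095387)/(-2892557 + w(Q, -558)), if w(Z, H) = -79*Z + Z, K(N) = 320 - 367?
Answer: -2095340/2843807 ≈ -0.73681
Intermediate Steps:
K(N) = -47
Q = -625 (Q = 5*(-125) = -625)
w(Z, H) = -78*Z
(K(334) + 2095387)/(-2892557 + w(Q, -558)) = (-47 + 2095387)/(-2892557 - 78*(-625)) = 2095340/(-2892557 + 48750) = 2095340/(-2843807) = 2095340*(-1/2843807) = -2095340/2843807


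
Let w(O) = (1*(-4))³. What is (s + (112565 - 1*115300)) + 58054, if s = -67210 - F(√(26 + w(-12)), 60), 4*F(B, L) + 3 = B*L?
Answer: -47561/4 - 15*I*√38 ≈ -11890.0 - 92.466*I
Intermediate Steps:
w(O) = -64 (w(O) = (-4)³ = -64)
F(B, L) = -¾ + B*L/4 (F(B, L) = -¾ + (B*L)/4 = -¾ + B*L/4)
s = -268837/4 - 15*I*√38 (s = -67210 - (-¾ + (¼)*√(26 - 64)*60) = -67210 - (-¾ + (¼)*√(-38)*60) = -67210 - (-¾ + (¼)*(I*√38)*60) = -67210 - (-¾ + 15*I*√38) = -67210 + (¾ - 15*I*√38) = -268837/4 - 15*I*√38 ≈ -67209.0 - 92.466*I)
(s + (112565 - 1*115300)) + 58054 = ((-268837/4 - 15*I*√38) + (112565 - 1*115300)) + 58054 = ((-268837/4 - 15*I*√38) + (112565 - 115300)) + 58054 = ((-268837/4 - 15*I*√38) - 2735) + 58054 = (-279777/4 - 15*I*√38) + 58054 = -47561/4 - 15*I*√38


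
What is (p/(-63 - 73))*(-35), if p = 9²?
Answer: 2835/136 ≈ 20.846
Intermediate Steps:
p = 81
(p/(-63 - 73))*(-35) = (81/(-63 - 73))*(-35) = (81/(-136))*(-35) = (81*(-1/136))*(-35) = -81/136*(-35) = 2835/136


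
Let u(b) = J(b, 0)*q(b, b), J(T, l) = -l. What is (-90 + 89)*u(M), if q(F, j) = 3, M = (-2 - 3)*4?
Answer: 0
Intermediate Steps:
M = -20 (M = -5*4 = -20)
u(b) = 0 (u(b) = -1*0*3 = 0*3 = 0)
(-90 + 89)*u(M) = (-90 + 89)*0 = -1*0 = 0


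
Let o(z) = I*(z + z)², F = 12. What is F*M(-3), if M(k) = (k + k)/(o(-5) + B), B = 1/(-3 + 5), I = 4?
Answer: -16/89 ≈ -0.17978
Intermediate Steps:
o(z) = 16*z² (o(z) = 4*(z + z)² = 4*(2*z)² = 4*(4*z²) = 16*z²)
B = ½ (B = 1/2 = ½ ≈ 0.50000)
M(k) = 4*k/801 (M(k) = (k + k)/(16*(-5)² + ½) = (2*k)/(16*25 + ½) = (2*k)/(400 + ½) = (2*k)/(801/2) = (2*k)*(2/801) = 4*k/801)
F*M(-3) = 12*((4/801)*(-3)) = 12*(-4/267) = -16/89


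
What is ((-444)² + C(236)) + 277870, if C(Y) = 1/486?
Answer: 230852917/486 ≈ 4.7501e+5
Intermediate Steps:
C(Y) = 1/486
((-444)² + C(236)) + 277870 = ((-444)² + 1/486) + 277870 = (197136 + 1/486) + 277870 = 95808097/486 + 277870 = 230852917/486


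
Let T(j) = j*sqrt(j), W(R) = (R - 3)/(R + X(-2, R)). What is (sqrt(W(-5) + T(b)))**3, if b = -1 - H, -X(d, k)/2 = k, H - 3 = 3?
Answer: sqrt(5)*(-8 - 35*I*sqrt(7))**(3/2)/25 ≈ -63.506 - 48.895*I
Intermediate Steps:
H = 6 (H = 3 + 3 = 6)
X(d, k) = -2*k
W(R) = -(-3 + R)/R (W(R) = (R - 3)/(R - 2*R) = (-3 + R)/((-R)) = (-3 + R)*(-1/R) = -(-3 + R)/R)
b = -7 (b = -1 - 1*6 = -1 - 6 = -7)
T(j) = j**(3/2)
(sqrt(W(-5) + T(b)))**3 = (sqrt((3 - 1*(-5))/(-5) + (-7)**(3/2)))**3 = (sqrt(-(3 + 5)/5 - 7*I*sqrt(7)))**3 = (sqrt(-1/5*8 - 7*I*sqrt(7)))**3 = (sqrt(-8/5 - 7*I*sqrt(7)))**3 = (-8/5 - 7*I*sqrt(7))**(3/2)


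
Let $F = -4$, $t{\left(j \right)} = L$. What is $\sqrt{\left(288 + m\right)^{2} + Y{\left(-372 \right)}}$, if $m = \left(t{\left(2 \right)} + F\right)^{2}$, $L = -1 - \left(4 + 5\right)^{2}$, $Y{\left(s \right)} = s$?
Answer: $2 \sqrt{14760871} \approx 7684.0$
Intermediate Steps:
$L = -82$ ($L = -1 - 9^{2} = -1 - 81 = -82$)
$t{\left(j \right)} = -82$
$m = 7396$ ($m = \left(-82 - 4\right)^{2} = \left(-86\right)^{2} = 7396$)
$\sqrt{\left(288 + m\right)^{2} + Y{\left(-372 \right)}} = \sqrt{\left(288 + 7396\right)^{2} - 372} = \sqrt{7684^{2} - 372} = \sqrt{59043856 - 372} = \sqrt{59043484} = 2 \sqrt{14760871}$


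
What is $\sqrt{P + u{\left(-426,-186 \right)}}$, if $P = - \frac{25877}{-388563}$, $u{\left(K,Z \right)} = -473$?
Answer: $\frac{i \sqrt{71404055105586}}{388563} \approx 21.747 i$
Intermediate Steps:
$P = \frac{25877}{388563}$ ($P = \left(-25877\right) \left(- \frac{1}{388563}\right) = \frac{25877}{388563} \approx 0.066597$)
$\sqrt{P + u{\left(-426,-186 \right)}} = \sqrt{\frac{25877}{388563} - 473} = \sqrt{- \frac{183764422}{388563}} = \frac{i \sqrt{71404055105586}}{388563}$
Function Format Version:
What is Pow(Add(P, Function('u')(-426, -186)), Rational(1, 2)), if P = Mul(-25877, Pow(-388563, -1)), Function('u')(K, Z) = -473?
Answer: Mul(Rational(1, 388563), I, Pow(71404055105586, Rational(1, 2))) ≈ Mul(21.747, I)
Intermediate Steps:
P = Rational(25877, 388563) (P = Mul(-25877, Rational(-1, 388563)) = Rational(25877, 388563) ≈ 0.066597)
Pow(Add(P, Function('u')(-426, -186)), Rational(1, 2)) = Pow(Add(Rational(25877, 388563), -473), Rational(1, 2)) = Pow(Rational(-183764422, 388563), Rational(1, 2)) = Mul(Rational(1, 388563), I, Pow(71404055105586, Rational(1, 2)))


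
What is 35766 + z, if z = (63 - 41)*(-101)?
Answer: 33544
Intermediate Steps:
z = -2222 (z = 22*(-101) = -2222)
35766 + z = 35766 - 2222 = 33544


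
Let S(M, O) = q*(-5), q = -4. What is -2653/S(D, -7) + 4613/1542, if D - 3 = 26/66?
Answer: -1999333/15420 ≈ -129.66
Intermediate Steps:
D = 112/33 (D = 3 + 26/66 = 3 + 26*(1/66) = 3 + 13/33 = 112/33 ≈ 3.3939)
S(M, O) = 20 (S(M, O) = -4*(-5) = 20)
-2653/S(D, -7) + 4613/1542 = -2653/20 + 4613/1542 = -1999333/15420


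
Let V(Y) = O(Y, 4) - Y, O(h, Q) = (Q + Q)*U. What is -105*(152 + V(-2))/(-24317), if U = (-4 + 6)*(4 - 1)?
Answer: 21210/24317 ≈ 0.87223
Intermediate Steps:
U = 6 (U = 2*3 = 6)
O(h, Q) = 12*Q (O(h, Q) = (Q + Q)*6 = (2*Q)*6 = 12*Q)
V(Y) = 48 - Y (V(Y) = 12*4 - Y = 48 - Y)
-105*(152 + V(-2))/(-24317) = -105*(152 + (48 - 1*(-2)))/(-24317) = -105*(152 + (48 + 2))*(-1/24317) = -105*(152 + 50)*(-1/24317) = -105*202*(-1/24317) = -21210*(-1/24317) = 21210/24317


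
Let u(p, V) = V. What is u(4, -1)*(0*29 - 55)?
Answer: 55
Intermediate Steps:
u(4, -1)*(0*29 - 55) = -(0*29 - 55) = -(0 - 55) = -1*(-55) = 55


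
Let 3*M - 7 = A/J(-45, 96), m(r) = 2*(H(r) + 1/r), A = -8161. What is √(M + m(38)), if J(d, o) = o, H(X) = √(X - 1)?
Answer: √(-5396114 + 415872*√37)/456 ≈ 3.7129*I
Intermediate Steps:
H(X) = √(-1 + X)
m(r) = 2/r + 2*√(-1 + r) (m(r) = 2*(√(-1 + r) + 1/r) = 2*(1/r + √(-1 + r)) = 2/r + 2*√(-1 + r))
M = -7489/288 (M = 7/3 + (-8161/96)/3 = 7/3 + (-8161*1/96)/3 = 7/3 + (⅓)*(-8161/96) = 7/3 - 8161/288 = -7489/288 ≈ -26.003)
√(M + m(38)) = √(-7489/288 + (2/38 + 2*√(-1 + 38))) = √(-7489/288 + (2*(1/38) + 2*√37)) = √(-7489/288 + (1/19 + 2*√37)) = √(-142003/5472 + 2*√37)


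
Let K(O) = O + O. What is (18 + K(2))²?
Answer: 484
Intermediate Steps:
K(O) = 2*O
(18 + K(2))² = (18 + 2*2)² = (18 + 4)² = 22² = 484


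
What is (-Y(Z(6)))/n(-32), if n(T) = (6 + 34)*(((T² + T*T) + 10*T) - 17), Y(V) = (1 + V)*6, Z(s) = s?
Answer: -21/34220 ≈ -0.00061368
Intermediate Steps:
Y(V) = 6 + 6*V
n(T) = -680 + 80*T² + 400*T (n(T) = 40*(((T² + T²) + 10*T) - 17) = 40*((2*T² + 10*T) - 17) = 40*(-17 + 2*T² + 10*T) = -680 + 80*T² + 400*T)
(-Y(Z(6)))/n(-32) = (-(6 + 6*6))/(-680 + 80*(-32)² + 400*(-32)) = (-(6 + 36))/(-680 + 80*1024 - 12800) = (-1*42)/(-680 + 81920 - 12800) = -42/68440 = -42*1/68440 = -21/34220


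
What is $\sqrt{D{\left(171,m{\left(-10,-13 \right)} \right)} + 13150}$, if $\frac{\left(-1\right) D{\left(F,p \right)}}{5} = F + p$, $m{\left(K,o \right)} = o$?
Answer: $2 \sqrt{3090} \approx 111.18$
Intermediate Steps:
$D{\left(F,p \right)} = - 5 F - 5 p$ ($D{\left(F,p \right)} = - 5 \left(F + p\right) = - 5 F - 5 p$)
$\sqrt{D{\left(171,m{\left(-10,-13 \right)} \right)} + 13150} = \sqrt{\left(\left(-5\right) 171 - -65\right) + 13150} = \sqrt{\left(-855 + 65\right) + 13150} = \sqrt{-790 + 13150} = \sqrt{12360} = 2 \sqrt{3090}$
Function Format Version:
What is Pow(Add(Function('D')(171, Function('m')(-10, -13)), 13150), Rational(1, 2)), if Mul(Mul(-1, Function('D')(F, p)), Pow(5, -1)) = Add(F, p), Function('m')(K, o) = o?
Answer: Mul(2, Pow(3090, Rational(1, 2))) ≈ 111.18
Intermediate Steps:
Function('D')(F, p) = Add(Mul(-5, F), Mul(-5, p)) (Function('D')(F, p) = Mul(-5, Add(F, p)) = Add(Mul(-5, F), Mul(-5, p)))
Pow(Add(Function('D')(171, Function('m')(-10, -13)), 13150), Rational(1, 2)) = Pow(Add(Add(Mul(-5, 171), Mul(-5, -13)), 13150), Rational(1, 2)) = Pow(Add(Add(-855, 65), 13150), Rational(1, 2)) = Pow(Add(-790, 13150), Rational(1, 2)) = Pow(12360, Rational(1, 2)) = Mul(2, Pow(3090, Rational(1, 2)))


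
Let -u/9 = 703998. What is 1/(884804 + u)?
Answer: -1/5451178 ≈ -1.8345e-7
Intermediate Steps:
u = -6335982 (u = -9*703998 = -6335982)
1/(884804 + u) = 1/(884804 - 6335982) = 1/(-5451178) = -1/5451178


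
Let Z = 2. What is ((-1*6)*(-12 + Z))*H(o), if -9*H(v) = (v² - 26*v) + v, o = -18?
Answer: -5160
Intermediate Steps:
H(v) = -v²/9 + 25*v/9 (H(v) = -((v² - 26*v) + v)/9 = -(v² - 25*v)/9 = -v²/9 + 25*v/9)
((-1*6)*(-12 + Z))*H(o) = ((-1*6)*(-12 + 2))*((⅑)*(-18)*(25 - 1*(-18))) = (-6*(-10))*((⅑)*(-18)*(25 + 18)) = 60*((⅑)*(-18)*43) = 60*(-86) = -5160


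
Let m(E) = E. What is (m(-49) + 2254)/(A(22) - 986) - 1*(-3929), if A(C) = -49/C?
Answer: 28457293/7247 ≈ 3926.8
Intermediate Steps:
(m(-49) + 2254)/(A(22) - 986) - 1*(-3929) = (-49 + 2254)/(-49/22 - 986) - 1*(-3929) = 2205/(-49*1/22 - 986) + 3929 = 2205/(-49/22 - 986) + 3929 = 2205/(-21741/22) + 3929 = 2205*(-22/21741) + 3929 = -16170/7247 + 3929 = 28457293/7247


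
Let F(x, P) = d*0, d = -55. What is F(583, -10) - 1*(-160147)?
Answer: 160147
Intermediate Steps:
F(x, P) = 0 (F(x, P) = -55*0 = 0)
F(583, -10) - 1*(-160147) = 0 - 1*(-160147) = 0 + 160147 = 160147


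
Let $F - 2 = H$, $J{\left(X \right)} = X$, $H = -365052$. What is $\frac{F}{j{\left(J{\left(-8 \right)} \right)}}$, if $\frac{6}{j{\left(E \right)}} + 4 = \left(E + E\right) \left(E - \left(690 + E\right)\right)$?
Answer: $- \frac{2014345900}{3} \approx -6.7145 \cdot 10^{8}$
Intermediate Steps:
$j{\left(E \right)} = \frac{6}{-4 - 1380 E}$ ($j{\left(E \right)} = \frac{6}{-4 + \left(E + E\right) \left(E - \left(690 + E\right)\right)} = \frac{6}{-4 + 2 E \left(-690\right)} = \frac{6}{-4 - 1380 E}$)
$F = -365050$ ($F = 2 - 365052 = -365050$)
$\frac{F}{j{\left(J{\left(-8 \right)} \right)}} = - \frac{365050}{\left(-3\right) \frac{1}{2 + 690 \left(-8\right)}} = - \frac{365050}{\left(-3\right) \frac{1}{2 - 5520}} = - \frac{365050}{\left(-3\right) \frac{1}{-5518}} = - \frac{365050}{\left(-3\right) \left(- \frac{1}{5518}\right)} = - \frac{365050}{\frac{3}{5518}} = \left(-365050\right) \frac{5518}{3} = - \frac{2014345900}{3}$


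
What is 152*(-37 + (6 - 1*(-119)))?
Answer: 13376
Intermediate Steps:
152*(-37 + (6 - 1*(-119))) = 152*(-37 + (6 + 119)) = 152*(-37 + 125) = 152*88 = 13376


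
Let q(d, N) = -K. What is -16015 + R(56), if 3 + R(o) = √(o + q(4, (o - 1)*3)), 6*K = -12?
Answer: -16018 + √58 ≈ -16010.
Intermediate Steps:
K = -2 (K = (⅙)*(-12) = -2)
q(d, N) = 2 (q(d, N) = -1*(-2) = 2)
R(o) = -3 + √(2 + o) (R(o) = -3 + √(o + 2) = -3 + √(2 + o))
-16015 + R(56) = -16015 + (-3 + √(2 + 56)) = -16015 + (-3 + √58) = -16018 + √58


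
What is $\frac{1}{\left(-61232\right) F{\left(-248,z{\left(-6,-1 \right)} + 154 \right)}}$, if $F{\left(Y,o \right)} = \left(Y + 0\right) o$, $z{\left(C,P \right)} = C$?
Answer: $\frac{1}{2247459328} \approx 4.4495 \cdot 10^{-10}$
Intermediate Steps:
$F{\left(Y,o \right)} = Y o$
$\frac{1}{\left(-61232\right) F{\left(-248,z{\left(-6,-1 \right)} + 154 \right)}} = \frac{1}{\left(-61232\right) \left(- 248 \left(-6 + 154\right)\right)} = - \frac{1}{61232 \left(\left(-248\right) 148\right)} = - \frac{1}{61232 \left(-36704\right)} = \left(- \frac{1}{61232}\right) \left(- \frac{1}{36704}\right) = \frac{1}{2247459328}$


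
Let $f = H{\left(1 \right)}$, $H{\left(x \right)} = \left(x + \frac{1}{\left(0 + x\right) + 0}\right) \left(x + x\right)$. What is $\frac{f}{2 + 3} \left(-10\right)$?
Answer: $-8$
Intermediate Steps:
$H{\left(x \right)} = 2 x \left(x + \frac{1}{x}\right)$ ($H{\left(x \right)} = \left(x + \frac{1}{x + 0}\right) 2 x = \left(x + \frac{1}{x}\right) 2 x = 2 x \left(x + \frac{1}{x}\right)$)
$f = 4$ ($f = 2 + 2 \cdot 1^{2} = 2 + 2 \cdot 1 = 2 + 2 = 4$)
$\frac{f}{2 + 3} \left(-10\right) = \frac{1}{2 + 3} \cdot 4 \left(-10\right) = \frac{1}{5} \cdot 4 \left(-10\right) = \frac{4}{5} \left(-10\right) = -8$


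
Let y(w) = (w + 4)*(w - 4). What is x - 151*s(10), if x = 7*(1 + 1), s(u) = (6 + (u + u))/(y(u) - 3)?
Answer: -2792/81 ≈ -34.469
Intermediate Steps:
y(w) = (-4 + w)*(4 + w) (y(w) = (4 + w)*(-4 + w) = (-4 + w)*(4 + w))
s(u) = (6 + 2*u)/(-19 + u**2) (s(u) = (6 + (u + u))/((-16 + u**2) - 3) = (6 + 2*u)/(-19 + u**2))
x = 14 (x = 7*2 = 14)
x - 151*s(10) = 14 - 302*(3 + 10)/(-19 + 10**2) = 14 - 302*13/(-19 + 100) = 14 - 302*13/81 = 14 - 151*26/81 = 14 - 3926/81 = -2792/81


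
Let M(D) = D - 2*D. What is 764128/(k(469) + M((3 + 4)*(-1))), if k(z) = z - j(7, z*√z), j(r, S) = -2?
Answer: 382064/239 ≈ 1598.6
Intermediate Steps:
k(z) = 2 + z (k(z) = z - 1*(-2) = z + 2 = 2 + z)
M(D) = -D
764128/(k(469) + M((3 + 4)*(-1))) = 764128/((2 + 469) - (3 + 4)*(-1)) = 764128/(471 - 7*(-1)) = 764128/(471 - 1*(-7)) = 764128/(471 + 7) = 764128/478 = 764128*(1/478) = 382064/239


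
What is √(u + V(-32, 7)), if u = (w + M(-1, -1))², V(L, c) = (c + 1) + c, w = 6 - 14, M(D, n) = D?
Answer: 4*√6 ≈ 9.7980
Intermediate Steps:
w = -8
V(L, c) = 1 + 2*c (V(L, c) = (1 + c) + c = 1 + 2*c)
u = 81 (u = (-8 - 1)² = (-9)² = 81)
√(u + V(-32, 7)) = √(81 + (1 + 2*7)) = √(81 + (1 + 14)) = √(81 + 15) = √96 = 4*√6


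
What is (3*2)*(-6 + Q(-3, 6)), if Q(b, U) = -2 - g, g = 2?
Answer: -60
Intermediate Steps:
Q(b, U) = -4 (Q(b, U) = -2 - 1*2 = -2 - 2 = -4)
(3*2)*(-6 + Q(-3, 6)) = (3*2)*(-6 - 4) = 6*(-10) = -60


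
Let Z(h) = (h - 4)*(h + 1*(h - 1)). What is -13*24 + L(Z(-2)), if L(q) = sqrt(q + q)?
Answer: -312 + 2*sqrt(15) ≈ -304.25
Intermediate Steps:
Z(h) = (-1 + 2*h)*(-4 + h) (Z(h) = (-4 + h)*(h + 1*(-1 + h)) = (-4 + h)*(h + (-1 + h)) = (-4 + h)*(-1 + 2*h) = (-1 + 2*h)*(-4 + h))
L(q) = sqrt(2)*sqrt(q) (L(q) = sqrt(2*q) = sqrt(2)*sqrt(q))
-13*24 + L(Z(-2)) = -13*24 + sqrt(2)*sqrt(4 - 9*(-2) + 2*(-2)**2) = -312 + sqrt(2)*sqrt(4 + 18 + 2*4) = -312 + sqrt(2)*sqrt(4 + 18 + 8) = -312 + sqrt(2)*sqrt(30) = -312 + 2*sqrt(15)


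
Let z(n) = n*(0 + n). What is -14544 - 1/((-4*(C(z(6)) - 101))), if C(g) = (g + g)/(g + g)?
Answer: -5817601/400 ≈ -14544.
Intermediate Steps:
z(n) = n² (z(n) = n*n = n²)
C(g) = 1 (C(g) = (2*g)/((2*g)) = (2*g)*(1/(2*g)) = 1)
-14544 - 1/((-4*(C(z(6)) - 101))) = -14544 - 1/((-4*(1 - 101))) = -14544 - 1/((-4*(-100))) = -14544 - 1/400 = -5817601/400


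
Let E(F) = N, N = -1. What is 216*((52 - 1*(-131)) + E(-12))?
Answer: 39312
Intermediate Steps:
E(F) = -1
216*((52 - 1*(-131)) + E(-12)) = 216*((52 - 1*(-131)) - 1) = 216*((52 + 131) - 1) = 216*(183 - 1) = 216*182 = 39312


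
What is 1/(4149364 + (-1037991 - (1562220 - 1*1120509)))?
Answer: 1/2669662 ≈ 3.7458e-7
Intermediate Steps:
1/(4149364 + (-1037991 - (1562220 - 1*1120509))) = 1/(4149364 + (-1037991 - (1562220 - 1120509))) = 1/(4149364 + (-1037991 - 1*441711)) = 1/(4149364 + (-1037991 - 441711)) = 1/(4149364 - 1479702) = 1/2669662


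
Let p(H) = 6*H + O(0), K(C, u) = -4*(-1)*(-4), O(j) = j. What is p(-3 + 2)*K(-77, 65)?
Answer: 96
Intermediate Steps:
K(C, u) = -16 (K(C, u) = 4*(-4) = -16)
p(H) = 6*H (p(H) = 6*H + 0 = 6*H)
p(-3 + 2)*K(-77, 65) = (6*(-3 + 2))*(-16) = (6*(-1))*(-16) = -6*(-16) = 96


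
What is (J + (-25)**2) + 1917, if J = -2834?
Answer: -292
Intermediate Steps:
(J + (-25)**2) + 1917 = (-2834 + (-25)**2) + 1917 = (-2834 + 625) + 1917 = -2209 + 1917 = -292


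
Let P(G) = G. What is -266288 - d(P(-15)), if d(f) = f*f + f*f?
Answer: -266738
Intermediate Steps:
d(f) = 2*f**2 (d(f) = f**2 + f**2 = 2*f**2)
-266288 - d(P(-15)) = -266288 - 2*(-15)**2 = -266288 - 2*225 = -266288 - 1*450 = -266288 - 450 = -266738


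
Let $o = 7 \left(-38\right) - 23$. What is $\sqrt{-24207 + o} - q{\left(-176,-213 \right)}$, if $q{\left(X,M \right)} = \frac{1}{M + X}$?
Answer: $\frac{1}{389} + 4 i \sqrt{1531} \approx 0.0025707 + 156.51 i$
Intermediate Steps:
$o = -289$ ($o = -266 - 23 = -289$)
$\sqrt{-24207 + o} - q{\left(-176,-213 \right)} = \sqrt{-24207 - 289} - \frac{1}{-213 - 176} = \sqrt{-24496} - \frac{1}{-389} = 4 i \sqrt{1531} - - \frac{1}{389} = 4 i \sqrt{1531} + \frac{1}{389} = \frac{1}{389} + 4 i \sqrt{1531}$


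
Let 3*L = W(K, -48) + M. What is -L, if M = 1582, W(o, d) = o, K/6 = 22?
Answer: -1714/3 ≈ -571.33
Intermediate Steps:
K = 132 (K = 6*22 = 132)
L = 1714/3 (L = (132 + 1582)/3 = (⅓)*1714 = 1714/3 ≈ 571.33)
-L = -1*1714/3 = -1714/3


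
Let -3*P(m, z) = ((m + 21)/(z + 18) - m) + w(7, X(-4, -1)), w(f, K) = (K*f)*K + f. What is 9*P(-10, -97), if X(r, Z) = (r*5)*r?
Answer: -10621596/79 ≈ -1.3445e+5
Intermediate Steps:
X(r, Z) = 5*r² (X(r, Z) = (5*r)*r = 5*r²)
w(f, K) = f + f*K² (w(f, K) = f*K² + f = f + f*K²)
P(m, z) = -44807/3 + m/3 - (21 + m)/(3*(18 + z)) (P(m, z) = -(((m + 21)/(z + 18) - m) + 7*(1 + (5*(-4)²)²))/3 = -(((21 + m)/(18 + z) - m) + 7*(1 + (5*16)²))/3 = -(((21 + m)/(18 + z) - m) + 7*(1 + 80²))/3 = -((-m + (21 + m)/(18 + z)) + 7*(1 + 6400))/3 = -((-m + (21 + m)/(18 + z)) + 7*6401)/3 = -((-m + (21 + m)/(18 + z)) + 44807)/3 = -(44807 - m + (21 + m)/(18 + z))/3 = -44807/3 + m/3 - (21 + m)/(3*(18 + z)))
9*P(-10, -97) = 9*((-806547 - 44807*(-97) + 17*(-10) - 10*(-97))/(3*(18 - 97))) = 9*((⅓)*(-806547 + 4346279 - 170 + 970)/(-79)) = 9*((⅓)*(-1/79)*3540532) = 9*(-3540532/237) = -10621596/79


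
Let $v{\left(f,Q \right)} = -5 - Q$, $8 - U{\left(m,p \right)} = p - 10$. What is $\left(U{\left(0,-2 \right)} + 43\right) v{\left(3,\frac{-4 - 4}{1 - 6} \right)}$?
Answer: $- \frac{2079}{5} \approx -415.8$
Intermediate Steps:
$U{\left(m,p \right)} = 18 - p$ ($U{\left(m,p \right)} = 8 - \left(p - 10\right) = 8 - \left(-10 + p\right) = 18 - p$)
$\left(U{\left(0,-2 \right)} + 43\right) v{\left(3,\frac{-4 - 4}{1 - 6} \right)} = \left(\left(18 - -2\right) + 43\right) \left(-5 - \frac{-4 - 4}{1 - 6}\right) = \left(\left(18 + 2\right) + 43\right) \left(-5 - - \frac{8}{-5}\right) = \left(20 + 43\right) \left(-5 - \left(-8\right) \left(- \frac{1}{5}\right)\right) = 63 \left(-5 - \frac{8}{5}\right) = 63 \left(- \frac{33}{5}\right) = - \frac{2079}{5}$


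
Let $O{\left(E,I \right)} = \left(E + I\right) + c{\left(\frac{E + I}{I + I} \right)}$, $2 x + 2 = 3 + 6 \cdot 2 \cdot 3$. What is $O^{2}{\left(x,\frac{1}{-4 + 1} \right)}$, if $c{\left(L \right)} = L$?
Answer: $\frac{11881}{144} \approx 82.507$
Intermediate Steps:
$x = \frac{37}{2}$ ($x = -1 + \frac{3 + 6 \cdot 2 \cdot 3}{2} = -1 + \frac{3 + 6 \cdot 6}{2} = -1 + \frac{3 + 36}{2} = -1 + \frac{1}{2} \cdot 39 = -1 + \frac{39}{2} = \frac{37}{2} \approx 18.5$)
$O{\left(E,I \right)} = E + I + \frac{E + I}{2 I}$ ($O{\left(E,I \right)} = \left(E + I\right) + \frac{E + I}{I + I} = \left(E + I\right) + \frac{E + I}{2 I} = E + I + \frac{E + I}{2 I}$)
$O^{2}{\left(x,\frac{1}{-4 + 1} \right)} = \left(\frac{1}{2} + \frac{37}{2} + \frac{1}{-4 + 1} + \frac{1}{2} \cdot \frac{37}{2} \frac{1}{\frac{1}{-4 + 1}}\right)^{2} = \left(\frac{1}{2} + \frac{37}{2} + \frac{1}{-3} + \frac{1}{2} \cdot \frac{37}{2} \frac{1}{\frac{1}{-3}}\right)^{2} = \left(\frac{1}{2} + \frac{37}{2} - \frac{1}{3} + \frac{1}{2} \cdot \frac{37}{2} \frac{1}{- \frac{1}{3}}\right)^{2} = \left(\frac{1}{2} + \frac{37}{2} - \frac{1}{3} + \frac{1}{2} \cdot \frac{37}{2} \left(-3\right)\right)^{2} = \left(\frac{1}{2} + \frac{37}{2} - \frac{1}{3} - \frac{111}{4}\right)^{2} = \left(- \frac{109}{12}\right)^{2} = \frac{11881}{144}$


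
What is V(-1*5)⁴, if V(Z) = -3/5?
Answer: 81/625 ≈ 0.12960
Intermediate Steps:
V(Z) = -⅗ (V(Z) = -3*⅕ = -⅗)
V(-1*5)⁴ = (-⅗)⁴ = 81/625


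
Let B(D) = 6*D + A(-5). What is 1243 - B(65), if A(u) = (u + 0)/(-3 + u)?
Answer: 6819/8 ≈ 852.38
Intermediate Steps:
A(u) = u/(-3 + u)
B(D) = 5/8 + 6*D (B(D) = 6*D - 5/(-3 - 5) = 6*D - 5/(-8) = 6*D - 5*(-1/8) = 6*D + 5/8 = 5/8 + 6*D)
1243 - B(65) = 1243 - (5/8 + 6*65) = 1243 - (5/8 + 390) = 1243 - 1*3125/8 = 1243 - 3125/8 = 6819/8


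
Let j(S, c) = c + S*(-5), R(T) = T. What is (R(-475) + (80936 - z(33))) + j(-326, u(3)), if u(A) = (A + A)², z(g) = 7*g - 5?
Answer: 81901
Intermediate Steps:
z(g) = -5 + 7*g
u(A) = 4*A² (u(A) = (2*A)² = 4*A²)
j(S, c) = c - 5*S
(R(-475) + (80936 - z(33))) + j(-326, u(3)) = (-475 + (80936 - (-5 + 7*33))) + (4*3² - 5*(-326)) = (-475 + (80936 - (-5 + 231))) + (4*9 + 1630) = (-475 + (80936 - 1*226)) + (36 + 1630) = (-475 + (80936 - 226)) + 1666 = (-475 + 80710) + 1666 = 80235 + 1666 = 81901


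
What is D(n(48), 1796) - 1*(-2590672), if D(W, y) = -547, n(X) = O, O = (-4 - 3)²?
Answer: 2590125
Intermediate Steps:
O = 49 (O = (-7)² = 49)
n(X) = 49
D(n(48), 1796) - 1*(-2590672) = -547 - 1*(-2590672) = -547 + 2590672 = 2590125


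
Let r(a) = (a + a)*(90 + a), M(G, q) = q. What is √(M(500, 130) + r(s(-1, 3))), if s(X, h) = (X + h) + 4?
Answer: √1282 ≈ 35.805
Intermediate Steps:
s(X, h) = 4 + X + h
r(a) = 2*a*(90 + a) (r(a) = (2*a)*(90 + a) = 2*a*(90 + a))
√(M(500, 130) + r(s(-1, 3))) = √(130 + 2*(4 - 1 + 3)*(90 + (4 - 1 + 3))) = √(130 + 2*6*(90 + 6)) = √(130 + 2*6*96) = √(130 + 1152) = √1282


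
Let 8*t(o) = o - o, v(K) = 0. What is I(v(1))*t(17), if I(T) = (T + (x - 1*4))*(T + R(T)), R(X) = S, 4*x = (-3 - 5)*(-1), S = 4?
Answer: 0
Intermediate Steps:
x = 2 (x = ((-3 - 5)*(-1))/4 = (-8*(-1))/4 = (¼)*8 = 2)
R(X) = 4
t(o) = 0 (t(o) = (o - o)/8 = (⅛)*0 = 0)
I(T) = (-2 + T)*(4 + T) (I(T) = (T + (2 - 1*4))*(T + 4) = (T + (2 - 4))*(4 + T) = (T - 2)*(4 + T) = (-2 + T)*(4 + T))
I(v(1))*t(17) = (-8 + 0² + 2*0)*0 = (-8 + 0 + 0)*0 = -8*0 = 0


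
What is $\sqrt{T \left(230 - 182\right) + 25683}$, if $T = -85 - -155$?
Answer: $3 \sqrt{3227} \approx 170.42$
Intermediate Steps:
$T = 70$ ($T = -85 + 155 = 70$)
$\sqrt{T \left(230 - 182\right) + 25683} = \sqrt{70 \left(230 - 182\right) + 25683} = \sqrt{70 \cdot 48 + 25683} = \sqrt{3360 + 25683} = \sqrt{29043} = 3 \sqrt{3227}$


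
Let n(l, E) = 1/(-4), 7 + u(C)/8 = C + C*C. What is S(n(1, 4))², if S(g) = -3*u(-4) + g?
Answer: 231361/16 ≈ 14460.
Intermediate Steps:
u(C) = -56 + 8*C + 8*C² (u(C) = -56 + 8*(C + C*C) = -56 + 8*(C + C²) = -56 + (8*C + 8*C²) = -56 + 8*C + 8*C²)
n(l, E) = -¼
S(g) = -120 + g (S(g) = -3*(-56 + 8*(-4) + 8*(-4)²) + g = -3*(-56 - 32 + 8*16) + g = -3*(-56 - 32 + 128) + g = -3*40 + g = -120 + g)
S(n(1, 4))² = (-120 - ¼)² = (-481/4)² = 231361/16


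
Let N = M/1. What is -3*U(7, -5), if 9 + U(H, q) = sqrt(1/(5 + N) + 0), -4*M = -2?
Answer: 27 - 3*sqrt(22)/11 ≈ 25.721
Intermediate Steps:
M = 1/2 (M = -1/4*(-2) = 1/2 ≈ 0.50000)
N = 1/2 (N = (1/2)/1 = (1/2)*1 = 1/2 ≈ 0.50000)
U(H, q) = -9 + sqrt(22)/11 (U(H, q) = -9 + sqrt(1/(5 + 1/2) + 0) = -9 + sqrt(1/(11/2) + 0) = -9 + sqrt(2/11 + 0) = -9 + sqrt(2/11) = -9 + sqrt(22)/11)
-3*U(7, -5) = -3*(-9 + sqrt(22)/11) = 27 - 3*sqrt(22)/11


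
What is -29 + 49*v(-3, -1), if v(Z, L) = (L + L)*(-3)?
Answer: 265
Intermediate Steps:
v(Z, L) = -6*L (v(Z, L) = (2*L)*(-3) = -6*L)
-29 + 49*v(-3, -1) = -29 + 49*(-6*(-1)) = -29 + 49*6 = -29 + 294 = 265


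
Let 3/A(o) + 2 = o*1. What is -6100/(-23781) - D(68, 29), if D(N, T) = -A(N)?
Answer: 157981/523182 ≈ 0.30196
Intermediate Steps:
A(o) = 3/(-2 + o) (A(o) = 3/(-2 + o*1) = 3/(-2 + o))
D(N, T) = -3/(-2 + N)
-6100/(-23781) - D(68, 29) = -6100/(-23781) - (-3)/(-2 + 68) = -6100*(-1/23781) - (-3)/66 = 6100/23781 - (-3)/66 = 6100/23781 - 1*(-1/22) = 6100/23781 + 1/22 = 157981/523182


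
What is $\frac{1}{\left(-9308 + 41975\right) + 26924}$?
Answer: $\frac{1}{59591} \approx 1.6781 \cdot 10^{-5}$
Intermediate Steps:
$\frac{1}{\left(-9308 + 41975\right) + 26924} = \frac{1}{32667 + 26924} = \frac{1}{59591}$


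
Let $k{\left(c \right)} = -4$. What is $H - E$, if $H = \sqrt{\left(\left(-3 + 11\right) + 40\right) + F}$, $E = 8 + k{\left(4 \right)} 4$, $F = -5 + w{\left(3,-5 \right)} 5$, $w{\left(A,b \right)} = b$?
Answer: $8 + 3 \sqrt{2} \approx 12.243$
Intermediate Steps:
$F = -30$ ($F = -5 - 25 = -30$)
$E = -8$ ($E = 8 - 16 = -8$)
$H = 3 \sqrt{2}$ ($H = \sqrt{\left(\left(-3 + 11\right) + 40\right) - 30} = \sqrt{\left(8 + 40\right) - 30} = \sqrt{48 - 30} = \sqrt{18} = 3 \sqrt{2} \approx 4.2426$)
$H - E = 3 \sqrt{2} - -8 = 3 \sqrt{2} + 8 = 8 + 3 \sqrt{2}$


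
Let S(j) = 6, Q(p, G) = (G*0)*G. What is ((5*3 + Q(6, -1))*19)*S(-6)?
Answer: 1710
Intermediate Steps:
Q(p, G) = 0 (Q(p, G) = 0*G = 0)
((5*3 + Q(6, -1))*19)*S(-6) = ((5*3 + 0)*19)*6 = ((15 + 0)*19)*6 = (15*19)*6 = 285*6 = 1710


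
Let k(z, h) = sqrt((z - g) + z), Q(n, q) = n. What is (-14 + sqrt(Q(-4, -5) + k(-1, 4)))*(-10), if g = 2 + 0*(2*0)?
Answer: 140 - 10*sqrt(-4 + 2*I) ≈ 135.14 - 20.582*I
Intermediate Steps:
g = 2 (g = 2 + 0*0 = 2 + 0 = 2)
k(z, h) = sqrt(-2 + 2*z) (k(z, h) = sqrt((z - 1*2) + z) = sqrt((z - 2) + z) = sqrt((-2 + z) + z) = sqrt(-2 + 2*z))
(-14 + sqrt(Q(-4, -5) + k(-1, 4)))*(-10) = (-14 + sqrt(-4 + sqrt(-2 + 2*(-1))))*(-10) = (-14 + sqrt(-4 + sqrt(-2 - 2)))*(-10) = (-14 + sqrt(-4 + sqrt(-4)))*(-10) = (-14 + sqrt(-4 + 2*I))*(-10) = 140 - 10*sqrt(-4 + 2*I)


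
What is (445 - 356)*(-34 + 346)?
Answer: 27768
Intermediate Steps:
(445 - 356)*(-34 + 346) = 89*312 = 27768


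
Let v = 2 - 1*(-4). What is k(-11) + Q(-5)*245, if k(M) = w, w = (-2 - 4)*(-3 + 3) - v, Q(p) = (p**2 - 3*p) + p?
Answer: 8569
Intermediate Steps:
Q(p) = p**2 - 2*p
v = 6 (v = 2 + 4 = 6)
w = -6 (w = (-2 - 4)*(-3 + 3) - 1*6 = -6*0 - 6 = 0 - 6 = -6)
k(M) = -6
k(-11) + Q(-5)*245 = -6 - 5*(-2 - 5)*245 = -6 - 5*(-7)*245 = -6 + 35*245 = -6 + 8575 = 8569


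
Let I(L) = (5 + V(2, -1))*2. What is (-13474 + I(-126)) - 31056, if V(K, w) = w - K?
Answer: -44526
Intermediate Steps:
I(L) = 4 (I(L) = (5 + (-1 - 1*2))*2 = (5 + (-1 - 2))*2 = (5 - 3)*2 = 2*2 = 4)
(-13474 + I(-126)) - 31056 = (-13474 + 4) - 31056 = -13470 - 31056 = -44526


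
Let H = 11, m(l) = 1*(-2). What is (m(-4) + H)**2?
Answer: 81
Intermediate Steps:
m(l) = -2
(m(-4) + H)**2 = (-2 + 11)**2 = 9**2 = 81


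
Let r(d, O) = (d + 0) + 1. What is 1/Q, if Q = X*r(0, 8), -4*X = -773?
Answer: 4/773 ≈ 0.0051746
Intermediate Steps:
r(d, O) = 1 + d (r(d, O) = d + 1 = 1 + d)
X = 773/4 (X = -¼*(-773) = 773/4 ≈ 193.25)
Q = 773/4 (Q = 773*(1 + 0)/4 = (773/4)*1 = 773/4 ≈ 193.25)
1/Q = 1/(773/4) = 4/773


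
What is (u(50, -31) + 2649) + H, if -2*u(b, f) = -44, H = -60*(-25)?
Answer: 4171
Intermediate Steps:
H = 1500
u(b, f) = 22 (u(b, f) = -½*(-44) = 22)
(u(50, -31) + 2649) + H = (22 + 2649) + 1500 = 2671 + 1500 = 4171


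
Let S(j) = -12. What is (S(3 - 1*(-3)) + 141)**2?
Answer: 16641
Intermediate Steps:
(S(3 - 1*(-3)) + 141)**2 = (-12 + 141)**2 = 129**2 = 16641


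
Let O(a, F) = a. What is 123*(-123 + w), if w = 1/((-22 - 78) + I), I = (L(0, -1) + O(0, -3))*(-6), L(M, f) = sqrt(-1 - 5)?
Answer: 123*(-738*sqrt(6) + 12301*I)/(2*(-50*I + 3*sqrt(6))) ≈ -15130.0 + 0.17695*I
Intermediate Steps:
L(M, f) = I*sqrt(6) (L(M, f) = sqrt(-6) = I*sqrt(6))
I = -6*I*sqrt(6) (I = (I*sqrt(6) + 0)*(-6) = (I*sqrt(6))*(-6) = -6*I*sqrt(6) ≈ -14.697*I)
w = 1/(-100 - 6*I*sqrt(6)) (w = 1/((-22 - 78) - 6*I*sqrt(6)) = 1/(-100 - 6*I*sqrt(6)) ≈ -0.0097886 + 0.0014386*I)
123*(-123 + w) = 123*(-123 + I/(2*(-50*I + 3*sqrt(6)))) = -15129 + 123*I/(2*(-50*I + 3*sqrt(6)))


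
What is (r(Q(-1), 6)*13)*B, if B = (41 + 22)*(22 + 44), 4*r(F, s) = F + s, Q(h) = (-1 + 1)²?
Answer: 81081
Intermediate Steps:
Q(h) = 0 (Q(h) = 0² = 0)
r(F, s) = F/4 + s/4 (r(F, s) = (F + s)/4 = F/4 + s/4)
B = 4158 (B = 63*66 = 4158)
(r(Q(-1), 6)*13)*B = (((¼)*0 + (¼)*6)*13)*4158 = ((0 + 3/2)*13)*4158 = ((3/2)*13)*4158 = (39/2)*4158 = 81081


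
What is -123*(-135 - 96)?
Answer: 28413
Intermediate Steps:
-123*(-135 - 96) = -123*(-231) = 28413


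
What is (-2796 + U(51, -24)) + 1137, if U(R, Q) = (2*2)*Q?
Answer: -1755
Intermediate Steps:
U(R, Q) = 4*Q
(-2796 + U(51, -24)) + 1137 = (-2796 + 4*(-24)) + 1137 = (-2796 - 96) + 1137 = -2892 + 1137 = -1755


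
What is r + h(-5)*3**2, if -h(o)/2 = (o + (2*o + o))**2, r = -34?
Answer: -7234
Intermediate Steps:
h(o) = -32*o**2 (h(o) = -2*(o + (2*o + o))**2 = -2*(o + 3*o)**2 = -2*16*o**2 = -32*o**2)
r + h(-5)*3**2 = -34 - 32*(-5)**2*3**2 = -34 - 32*25*9 = -34 - 800*9 = -34 - 7200 = -7234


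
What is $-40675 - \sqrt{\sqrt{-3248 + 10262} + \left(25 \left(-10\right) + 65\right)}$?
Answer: $-40675 - i \sqrt{185 - \sqrt{7014}} \approx -40675.0 - 10.062 i$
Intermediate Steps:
$-40675 - \sqrt{\sqrt{-3248 + 10262} + \left(25 \left(-10\right) + 65\right)} = -40675 - \sqrt{\sqrt{7014} + \left(-250 + 65\right)} = -40675 - \sqrt{\sqrt{7014} - 185} = -40675 - \sqrt{-185 + \sqrt{7014}}$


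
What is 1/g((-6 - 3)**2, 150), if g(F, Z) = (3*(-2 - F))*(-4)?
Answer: 1/996 ≈ 0.0010040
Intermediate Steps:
g(F, Z) = 24 + 12*F (g(F, Z) = (-6 - 3*F)*(-4) = 24 + 12*F)
1/g((-6 - 3)**2, 150) = 1/(24 + 12*(-6 - 3)**2) = 1/(24 + 12*(-9)**2) = 1/(24 + 12*81) = 1/(24 + 972) = 1/996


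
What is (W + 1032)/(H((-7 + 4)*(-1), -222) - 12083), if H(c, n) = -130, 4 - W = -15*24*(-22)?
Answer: 6884/12213 ≈ 0.56366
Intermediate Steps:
W = -7916 (W = 4 - (-15*24)*(-22) = 4 - (-360)*(-22) = 4 - 1*7920 = 4 - 7920 = -7916)
(W + 1032)/(H((-7 + 4)*(-1), -222) - 12083) = (-7916 + 1032)/(-130 - 12083) = -6884/(-12213) = -6884*(-1/12213) = 6884/12213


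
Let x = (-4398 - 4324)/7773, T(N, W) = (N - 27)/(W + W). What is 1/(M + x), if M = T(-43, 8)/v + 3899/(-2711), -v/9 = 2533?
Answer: -1281045681576/3279620490013 ≈ -0.39061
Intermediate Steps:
v = -22797 (v = -9*2533 = -22797)
T(N, W) = (-27 + N)/(2*W) (T(N, W) = (-27 + N)/((2*W)) = (-27 + N)*(1/(2*W)) = (-27 + N)/(2*W))
x = -8722/7773 (x = -8722*1/7773 = -8722/7773 ≈ -1.1221)
M = -710989139/494421336 (M = ((½)*(-27 - 43)/8)/(-22797) + 3899/(-2711) = ((½)*(⅛)*(-70))*(-1/22797) + 3899*(-1/2711) = -35/8*(-1/22797) - 3899/2711 = 35/182376 - 3899/2711 = -710989139/494421336 ≈ -1.4380)
1/(M + x) = 1/(-710989139/494421336 - 8722/7773) = 1/(-3279620490013/1281045681576) = -1281045681576/3279620490013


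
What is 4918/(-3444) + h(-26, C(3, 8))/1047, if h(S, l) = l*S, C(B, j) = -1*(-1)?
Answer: -873115/600978 ≈ -1.4528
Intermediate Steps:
C(B, j) = 1
h(S, l) = S*l
4918/(-3444) + h(-26, C(3, 8))/1047 = 4918/(-3444) - 26*1/1047 = 4918*(-1/3444) - 26*1/1047 = -2459/1722 - 26/1047 = -873115/600978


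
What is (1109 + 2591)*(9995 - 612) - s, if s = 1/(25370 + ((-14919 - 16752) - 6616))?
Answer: 448440780701/12917 ≈ 3.4717e+7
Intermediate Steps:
s = -1/12917 (s = 1/(25370 + (-31671 - 6616)) = 1/(25370 - 38287) = 1/(-12917) = -1/12917 ≈ -7.7417e-5)
(1109 + 2591)*(9995 - 612) - s = (1109 + 2591)*(9995 - 612) - 1*(-1/12917) = 3700*9383 + 1/12917 = 34717100 + 1/12917 = 448440780701/12917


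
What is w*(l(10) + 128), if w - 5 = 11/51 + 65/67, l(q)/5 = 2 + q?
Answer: 3973756/3417 ≈ 1162.9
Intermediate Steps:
l(q) = 10 + 5*q (l(q) = 5*(2 + q) = 10 + 5*q)
w = 21137/3417 (w = 5 + (11/51 + 65/67) = 5 + 4052/3417 = 21137/3417 ≈ 6.1858)
w*(l(10) + 128) = 21137*((10 + 5*10) + 128)/3417 = 21137*((10 + 50) + 128)/3417 = 21137*(60 + 128)/3417 = (21137/3417)*188 = 3973756/3417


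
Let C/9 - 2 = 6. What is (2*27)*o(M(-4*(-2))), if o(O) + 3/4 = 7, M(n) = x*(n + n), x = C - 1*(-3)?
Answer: 675/2 ≈ 337.50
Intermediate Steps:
C = 72 (C = 18 + 9*6 = 18 + 54 = 72)
x = 75 (x = 72 - 1*(-3) = 72 + 3 = 75)
M(n) = 150*n (M(n) = 75*(n + n) = 75*(2*n) = 150*n)
o(O) = 25/4 (o(O) = -¾ + 7 = 25/4)
(2*27)*o(M(-4*(-2))) = (2*27)*(25/4) = 54*(25/4) = 675/2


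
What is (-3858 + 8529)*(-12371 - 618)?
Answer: -60671619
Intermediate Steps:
(-3858 + 8529)*(-12371 - 618) = 4671*(-12989) = -60671619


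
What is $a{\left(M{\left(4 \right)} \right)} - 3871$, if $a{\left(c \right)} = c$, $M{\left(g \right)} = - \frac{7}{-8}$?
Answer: $- \frac{30961}{8} \approx -3870.1$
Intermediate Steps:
$M{\left(g \right)} = \frac{7}{8}$ ($M{\left(g \right)} = \left(-7\right) \left(- \frac{1}{8}\right) = \frac{7}{8}$)
$a{\left(M{\left(4 \right)} \right)} - 3871 = \frac{7}{8} - 3871 = - \frac{30961}{8}$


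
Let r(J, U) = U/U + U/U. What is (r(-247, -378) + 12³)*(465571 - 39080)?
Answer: 737829430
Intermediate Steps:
r(J, U) = 2 (r(J, U) = 1 + 1 = 2)
(r(-247, -378) + 12³)*(465571 - 39080) = (2 + 12³)*(465571 - 39080) = (2 + 1728)*426491 = 1730*426491 = 737829430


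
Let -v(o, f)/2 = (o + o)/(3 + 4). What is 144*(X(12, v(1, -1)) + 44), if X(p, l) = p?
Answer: 8064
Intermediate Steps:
v(o, f) = -4*o/7 (v(o, f) = -2*(o + o)/(3 + 4) = -2*2*o/7 = -4*o/7)
144*(X(12, v(1, -1)) + 44) = 144*(12 + 44) = 144*56 = 8064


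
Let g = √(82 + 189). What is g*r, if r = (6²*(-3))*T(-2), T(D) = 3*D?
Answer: 648*√271 ≈ 10667.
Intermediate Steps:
r = 648 (r = (6²*(-3))*(3*(-2)) = (36*(-3))*(-6) = -108*(-6) = 648)
g = √271 ≈ 16.462
g*r = √271*648 = 648*√271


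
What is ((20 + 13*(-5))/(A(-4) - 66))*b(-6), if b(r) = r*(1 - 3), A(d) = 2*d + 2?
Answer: 15/2 ≈ 7.5000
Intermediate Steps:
A(d) = 2 + 2*d
b(r) = -2*r (b(r) = r*(-2) = -2*r)
((20 + 13*(-5))/(A(-4) - 66))*b(-6) = ((20 + 13*(-5))/((2 + 2*(-4)) - 66))*(-2*(-6)) = ((20 - 65)/((2 - 8) - 66))*12 = -45/(-6 - 66)*12 = -45/(-72)*12 = -45*(-1/72)*12 = (5/8)*12 = 15/2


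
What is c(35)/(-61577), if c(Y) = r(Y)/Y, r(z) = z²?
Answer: -35/61577 ≈ -0.00056839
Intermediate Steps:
c(Y) = Y (c(Y) = Y²/Y = Y)
c(35)/(-61577) = 35/(-61577) = 35*(-1/61577) = -35/61577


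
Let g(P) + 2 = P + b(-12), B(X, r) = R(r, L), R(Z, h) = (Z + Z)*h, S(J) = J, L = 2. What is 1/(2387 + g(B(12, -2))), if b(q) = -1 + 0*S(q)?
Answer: 1/2376 ≈ 0.00042088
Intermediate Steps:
b(q) = -1 (b(q) = -1 + 0*q = -1 + 0 = -1)
R(Z, h) = 2*Z*h (R(Z, h) = (2*Z)*h = 2*Z*h)
B(X, r) = 4*r (B(X, r) = 2*r*2 = 4*r)
g(P) = -3 + P (g(P) = -2 + (P - 1) = -2 + (-1 + P) = -3 + P)
1/(2387 + g(B(12, -2))) = 1/(2387 + (-3 + 4*(-2))) = 1/(2387 + (-3 - 8)) = 1/(2387 - 11) = 1/2376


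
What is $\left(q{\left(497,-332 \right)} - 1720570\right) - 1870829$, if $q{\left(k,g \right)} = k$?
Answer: $-3590902$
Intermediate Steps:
$\left(q{\left(497,-332 \right)} - 1720570\right) - 1870829 = \left(497 - 1720570\right) - 1870829 = -1720073 - 1870829 = -3590902$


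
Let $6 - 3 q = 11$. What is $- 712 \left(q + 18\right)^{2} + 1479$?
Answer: $- \frac{1696201}{9} \approx -1.8847 \cdot 10^{5}$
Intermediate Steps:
$q = - \frac{5}{3}$ ($q = 2 - \frac{11}{3} = - \frac{5}{3} \approx -1.6667$)
$- 712 \left(q + 18\right)^{2} + 1479 = - 712 \left(- \frac{5}{3} + 18\right)^{2} + 1479 = - 712 \left(\frac{49}{3}\right)^{2} + 1479 = \left(-712\right) \frac{2401}{9} + 1479 = - \frac{1709512}{9} + 1479 = - \frac{1696201}{9}$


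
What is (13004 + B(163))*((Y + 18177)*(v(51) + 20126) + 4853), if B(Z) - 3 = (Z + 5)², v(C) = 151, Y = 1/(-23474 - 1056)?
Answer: 372780375988580273/24530 ≈ 1.5197e+13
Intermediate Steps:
Y = -1/24530 (Y = 1/(-24530) = -1/24530 ≈ -4.0766e-5)
B(Z) = 3 + (5 + Z)² (B(Z) = 3 + (Z + 5)² = 3 + (5 + Z)²)
(13004 + B(163))*((Y + 18177)*(v(51) + 20126) + 4853) = (13004 + (3 + (5 + 163)²))*((-1/24530 + 18177)*(151 + 20126) + 4853) = (13004 + (3 + 168²))*((445881809/24530)*20277 + 4853) = (13004 + (3 + 28224))*(9041145441093/24530 + 4853) = (13004 + 28227)*(9041264485183/24530) = 41231*(9041264485183/24530) = 372780375988580273/24530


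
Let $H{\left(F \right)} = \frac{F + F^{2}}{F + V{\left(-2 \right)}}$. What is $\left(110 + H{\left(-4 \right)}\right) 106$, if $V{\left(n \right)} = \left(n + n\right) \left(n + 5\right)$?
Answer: $\frac{23161}{2} \approx 11581.0$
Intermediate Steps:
$V{\left(n \right)} = 2 n \left(5 + n\right)$
$H{\left(F \right)} = \frac{F + F^{2}}{-12 + F}$ ($H{\left(F \right)} = \frac{F + F^{2}}{F + 2 \left(-2\right) \left(5 - 2\right)} = \frac{F + F^{2}}{F + 2 \left(-2\right) 3} = \frac{F + F^{2}}{F - 12} = \frac{F + F^{2}}{-12 + F}$)
$\left(110 + H{\left(-4 \right)}\right) 106 = \left(110 - \frac{4 \left(1 - 4\right)}{-12 - 4}\right) 106 = \left(110 - 4 \frac{1}{-16} \left(-3\right)\right) 106 = \left(110 - \left(- \frac{1}{4}\right) \left(-3\right)\right) 106 = \left(110 - \frac{3}{4}\right) 106 = \frac{437}{4} \cdot 106 = \frac{23161}{2}$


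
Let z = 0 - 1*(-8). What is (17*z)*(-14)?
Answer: -1904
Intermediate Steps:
z = 8 (z = 0 + 8 = 8)
(17*z)*(-14) = (17*8)*(-14) = 136*(-14) = -1904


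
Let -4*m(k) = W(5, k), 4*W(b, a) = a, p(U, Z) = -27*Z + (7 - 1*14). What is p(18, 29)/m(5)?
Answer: 2528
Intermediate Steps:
p(U, Z) = -7 - 27*Z (p(U, Z) = -27*Z + (7 - 14) = -27*Z - 7 = -7 - 27*Z)
W(b, a) = a/4
m(k) = -k/16
p(18, 29)/m(5) = (-7 - 27*29)/((-1/16*5)) = (-7 - 783)/(-5/16) = -790*(-16/5) = 2528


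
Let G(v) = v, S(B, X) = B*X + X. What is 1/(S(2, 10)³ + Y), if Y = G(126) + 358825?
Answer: 1/385951 ≈ 2.5910e-6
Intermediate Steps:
S(B, X) = X + B*X
Y = 358951 (Y = 126 + 358825 = 358951)
1/(S(2, 10)³ + Y) = 1/((10*(1 + 2))³ + 358951) = 1/((10*3)³ + 358951) = 1/(30³ + 358951) = 1/(27000 + 358951) = 1/385951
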